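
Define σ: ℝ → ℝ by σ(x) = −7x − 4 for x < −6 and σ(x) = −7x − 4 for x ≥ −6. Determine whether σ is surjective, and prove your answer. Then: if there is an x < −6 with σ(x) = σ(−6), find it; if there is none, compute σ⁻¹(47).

-51/7

Both pieces are strictly decreasing (slopes −7 and −7), so each is injective on its own interval.
The left piece maps (−∞, −6) onto (38, ∞); the right piece maps [−6, ∞) onto (−∞, 38].
These images together cover ℝ, so σ is surjective.
Because the two images are disjoint, no x < −6 has σ(x) = σ(−6), so we compute σ⁻¹(47): 47 lies in (38, ∞), so solve −7x − 4 = 47: x = (47 + 4)/(−7) = −51/7.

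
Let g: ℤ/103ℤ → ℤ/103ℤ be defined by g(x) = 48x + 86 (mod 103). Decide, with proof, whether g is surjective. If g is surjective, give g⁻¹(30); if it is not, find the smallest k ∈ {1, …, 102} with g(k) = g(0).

By definition, g is surjective if every y in the codomain equals g(x) for some x in the domain.
Since gcd(48, 103) = 1, 48 is invertible modulo 103. Euclid's algorithm: 103 = 2·48 + 7, 48 = 6·7 + 6, 7 = 1·6 + 1; back-substituting gives 1 = 88·48 − 41·103, so 48⁻¹ ≡ 88 (mod 103).
For any y ∈ ℤ/103ℤ, x = 88(y − 86) mod 103 satisfies g(x) = 48·88(y − 86) + 86 ≡ y (since 48·88 ≡ 1 mod 103). So every y has a preimage.
Therefore g is surjective.
Since g is surjective, we compute g⁻¹(30): solve 48x + 86 ≡ 30 (mod 103), i.e. 48x ≡ 47 (mod 103).
Multiplying by 48⁻¹ = 88 gives x ≡ 88·47 = 4136 = 40·103 + 16 ≡ 16 (mod 103).
Check: g(16) = 48·16 + 86 = 854 = 8·103 + 30 ≡ 30 (mod 103).

16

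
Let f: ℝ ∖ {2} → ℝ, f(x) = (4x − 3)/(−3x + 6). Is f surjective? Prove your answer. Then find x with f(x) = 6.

39/22

If f(x) = −4/3, cross-multiplying gives −3(4x − 3) = 4(−3x + 6), which simplifies to 9 = 24 — false.  So −4/3 has no preimage and f is not surjective.
Solving f(x) = 6: cross-multiplying gives 4x − 3 = 6(−3x + 6), which rearranges to 22x = 39, so x = 39/22.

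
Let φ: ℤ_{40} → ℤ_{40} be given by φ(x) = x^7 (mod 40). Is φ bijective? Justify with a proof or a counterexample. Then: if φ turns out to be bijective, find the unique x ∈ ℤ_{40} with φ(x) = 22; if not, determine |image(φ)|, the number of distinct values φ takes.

φ(0) = 0^7 = 0.
φ(10): Repeated squaring mod 40: 10^1 ≡ 10, 10^2 ≡ 10² = 100 ≡ 20, 10^4 ≡ 20² = 400 ≡ 0. Since 7 = 4 + 2 + 1, 10^7 ≡ 0·20·10: 0·20 = 0, then 0·10 = 0. So 10^7 ≡ 0 (mod 40).
So φ(0) = φ(10) = 0 while 0 ≠ 10, thus φ is not injective, hence not bijective.
Since φ is not bijective, we determine |image(φ)|. Computing x^7 mod 40 for each x (by repeated squaring, reducing mod 40 at every step), the values φ(0), φ(1), …, φ(39) are: 0, 1, 8, 27, 24, 5, 16, 23, 32, 9, 0, 11, 8, 37, 24, 15, 16, 33, 32, 19, 0, 21, 8, 7, 24, 25, 16, 3, 32, 29, 0, 31, 8, 17, 24, 35, 16, 13, 32, 39.
The distinct values are {0, 1, 3, 5, 7, 8, 9, 11, 13, 15, 16, 17, 19, 21, 23, 24, 25, 27, 29, 31, 32, 33, 35, 37, 39}; there are 25 of them.

25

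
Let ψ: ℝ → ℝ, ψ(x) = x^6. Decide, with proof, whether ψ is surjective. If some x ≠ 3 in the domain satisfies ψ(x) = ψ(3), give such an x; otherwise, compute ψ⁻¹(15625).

-3

Since 6 is even, x^6 ≥ 0 for all x ∈ ℝ, so −1 ∈ ℝ has no preimage. Hence ψ is not surjective.
For the follow-up, such an x exists: taking x = −3 ∈ ℝ gives ψ(−3) = 729 = ψ(3) with −3 ≠ 3.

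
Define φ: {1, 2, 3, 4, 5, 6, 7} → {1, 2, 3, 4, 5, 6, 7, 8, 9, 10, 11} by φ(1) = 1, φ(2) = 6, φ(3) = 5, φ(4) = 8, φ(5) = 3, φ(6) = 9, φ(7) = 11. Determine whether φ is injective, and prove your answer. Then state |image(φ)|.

7

The values φ(1), …, φ(7) are 1, 6, 5, 8, 3, 9, 11 — all distinct.
So φ(a) = φ(b) only when a = b, and φ is injective.
The image of φ is {1, 3, 5, 6, 8, 9, 11}, which has 7 elements.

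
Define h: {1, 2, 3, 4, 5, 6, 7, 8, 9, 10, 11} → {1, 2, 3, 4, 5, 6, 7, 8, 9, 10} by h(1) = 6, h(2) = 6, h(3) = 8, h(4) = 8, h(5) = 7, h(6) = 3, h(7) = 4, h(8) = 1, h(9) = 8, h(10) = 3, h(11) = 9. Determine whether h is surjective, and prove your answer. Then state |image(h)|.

7

No element maps to 2, so h is not surjective.
The image of h is {1, 3, 4, 6, 7, 8, 9}, which has 7 elements.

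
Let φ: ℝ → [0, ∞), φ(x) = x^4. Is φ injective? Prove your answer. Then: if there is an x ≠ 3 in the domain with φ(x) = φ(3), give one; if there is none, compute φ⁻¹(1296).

φ(3) = 81 = (−3)^4 = φ(−3) (since 4 is even), with 3 ≠ −3. So φ is not injective.
For the follow-up, such an x exists: taking x = −3 ∈ ℝ gives φ(−3) = 81 = φ(3) with −3 ≠ 3.

-3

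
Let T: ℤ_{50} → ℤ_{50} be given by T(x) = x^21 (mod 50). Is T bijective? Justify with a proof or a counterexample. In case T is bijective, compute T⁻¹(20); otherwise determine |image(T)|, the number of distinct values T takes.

T(0) = 0^21 = 0.
T(10): Repeated squaring mod 50: 10^1 ≡ 10, 10^2 ≡ 10² = 100 ≡ 0, 10^4 ≡ 0² = 0, 10^8 ≡ 0² = 0, 10^16 ≡ 0² = 0. Since 21 = 16 + 4 + 1, 10^21 ≡ 0·0·10: 0·0 = 0, then 0·10 = 0. So 10^21 ≡ 0 (mod 50).
So T(0) = T(10) = 0 while 0 ≠ 10, so T is not injective, hence not bijective.
Since T is not bijective, we determine |image(T)|. Computing x^21 mod 50 for each x (by repeated squaring, reducing mod 50 at every step), the values T(0), T(1), …, T(49) are: 0, 1, 2, 3, 4, 25, 6, 7, 8, 9, 0, 11, 12, 13, 14, 25, 16, 17, 18, 19, 0, 21, 22, 23, 24, 25, 26, 27, 28, 29, 0, 31, 32, 33, 34, 25, 36, 37, 38, 39, 0, 41, 42, 43, 44, 25, 46, 47, 48, 49.
The distinct values are {0, 1, 2, 3, 4, 6, 7, 8, 9, 11, 12, 13, 14, 16, 17, 18, 19, 21, 22, 23, 24, 25, 26, 27, 28, 29, 31, 32, 33, 34, 36, 37, 38, 39, 41, 42, 43, 44, 46, 47, 48, 49}; there are 42 of them.

42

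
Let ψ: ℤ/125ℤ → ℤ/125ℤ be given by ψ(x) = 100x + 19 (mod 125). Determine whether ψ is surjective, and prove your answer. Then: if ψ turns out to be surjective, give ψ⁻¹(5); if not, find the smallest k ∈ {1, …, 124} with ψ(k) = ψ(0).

5

Since gcd(100, 125) = 25, we have 100x ≡ 0 (mod 25) for all x, so ψ(x) ≡ 19 (mod 25).
But 0 ≢ 19 (mod 25), so 0 ∈ ℤ/125ℤ has no preimage. So ψ is not surjective.
Since ψ is not surjective, we find the least positive k with ψ(k) = ψ(0): this means 100k ≡ 0 (mod 125), i.e. 125 ∣ 100k. Since gcd(100, 125) = 25, dividing through by 25 this holds exactly when 5 ∣ 4k, and as gcd(4, 5) = 1, exactly when 5 ∣ k.
The smallest positive such k is 5.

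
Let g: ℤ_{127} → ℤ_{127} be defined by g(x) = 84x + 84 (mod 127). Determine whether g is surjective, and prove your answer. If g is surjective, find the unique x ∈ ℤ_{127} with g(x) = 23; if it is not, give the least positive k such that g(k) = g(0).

28

Since gcd(84, 127) = 1, 84 is invertible modulo 127. Euclid's algorithm: 127 = 1·84 + 43, 84 = 1·43 + 41, 43 = 1·41 + 2, 41 = 20·2 + 1; back-substituting gives 1 = 62·84 − 41·127, so 84⁻¹ ≡ 62 (mod 127).
For any y ∈ ℤ_{127}, x = 62(y − 84) mod 127 satisfies g(x) = 84·62(y − 84) + 84 ≡ y (since 84·62 ≡ 1 mod 127). So every y has a preimage.
So g is surjective.
Since g is surjective, we find g⁻¹(23): we need 84x ≡ 23 − 84 ≡ 66 (mod 127). Using 84⁻¹ = 62: x ≡ 62·66 = 4092 = 32·127 + 28, so x = 28.
Check: g(28) = 84·28 + 84 = 2436 = 19·127 + 23 ≡ 23 (mod 127).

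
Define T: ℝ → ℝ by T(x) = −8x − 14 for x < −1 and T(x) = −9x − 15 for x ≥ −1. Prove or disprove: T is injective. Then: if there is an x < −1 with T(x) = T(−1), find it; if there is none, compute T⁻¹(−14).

Both pieces are strictly decreasing (slopes −8 and −9), so each is injective on its own interval.
The left piece maps (−∞, −1) onto (−6, ∞); the right piece maps [−1, ∞) onto (−∞, −6].
These images are disjoint, so no value is attained by both pieces. Thus T is injective.
Because the two images are disjoint, no x < −1 has T(x) = T(−1), so we compute T⁻¹(−14): −14 lies in (−∞, −6], so solve −9x − 15 = −14: x = (−14 + 15)/(−9) = −1/9.

-1/9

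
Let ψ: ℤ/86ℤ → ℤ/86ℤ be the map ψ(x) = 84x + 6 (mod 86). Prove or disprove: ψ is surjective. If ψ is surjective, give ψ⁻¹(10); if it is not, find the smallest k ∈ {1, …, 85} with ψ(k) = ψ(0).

43

Recall: ψ is surjective if every y in the codomain equals ψ(x) for some x in the domain.
Since gcd(84, 86) = 2, we have 84x ≡ 0 (mod 2) for all x, so ψ(x) ≡ 0 (mod 2).
But 1 ≢ 0 (mod 2), so 1 ∈ ℤ/86ℤ has no preimage. Thus ψ is not surjective.
Since ψ is not surjective, we find the least positive k with ψ(k) = ψ(0): this means 84k ≡ 0 (mod 86), i.e. 86 ∣ 84k. Since gcd(84, 86) = 2, dividing through by 2 this holds exactly when 43 ∣ 42k, and as gcd(42, 43) = 1, exactly when 43 ∣ k.
The smallest positive such k is 43.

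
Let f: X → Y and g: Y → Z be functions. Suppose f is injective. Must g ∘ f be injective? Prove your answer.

No. Take X = Y = Z = {1, 2}, f = identity (injective), and g(x) = 1 for every x.
Then (g ∘ f)(1) = 1 = (g ∘ f)(2) with 1 ≠ 2, so g ∘ f is not injective.

not injective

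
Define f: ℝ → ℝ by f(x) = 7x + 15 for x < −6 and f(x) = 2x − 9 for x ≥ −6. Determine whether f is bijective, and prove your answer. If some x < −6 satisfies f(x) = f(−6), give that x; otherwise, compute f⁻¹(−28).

Both pieces are strictly increasing (slopes 7 and 2), so each is injective on its own interval.
The left piece maps (−∞, −6) onto (−∞, −27); the right piece maps [−6, ∞) onto [−21, ∞).
The images leave a gap (−27 has no preimage), so f is not surjective, hence not bijective.
Because the two images are disjoint, no x < −6 has f(x) = f(−6), so we compute f⁻¹(−28): −28 lies in (−∞, −27), so solve 7x + 15 = −28: x = (−28 − 15)/7 = −43/7.

-43/7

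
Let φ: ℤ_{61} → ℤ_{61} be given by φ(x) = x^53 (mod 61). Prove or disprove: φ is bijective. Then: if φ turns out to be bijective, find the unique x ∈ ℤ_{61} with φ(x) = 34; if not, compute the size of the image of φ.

Since 61 is prime, the nonzero elements of ℤ_{61} form a cyclic group of order 60.
As gcd(53, 60) = 1, raising to the 53rd power is a bijection on this group: if x_1^53 ≡ x_2^53 then (x_1x_2^{−1})^53 = 1, and the only element of order dividing gcd(53, 60) = 1 is 1, so x_1 = x_2.
With φ(0) = 0 this makes φ injective on all of ℤ_{61}, hence bijective (finite equal-size domain and codomain). In particular φ is bijective.
Since φ is bijective, we find the preimage of 34. The inverse of x ↦ x^53 on (ℤ_{61})^× is x ↦ x^17, because 53·17 = 901 = 15·60 + 1 ≡ 1 (mod 60) and x^{60} = 1 for x ≠ 0 (Fermat). So φ⁻¹(34) = 34^17 mod 61.
Repeated squaring mod 61: 34^1 ≡ 34, 34^2 ≡ 34² = 1156 ≡ 58, 34^4 ≡ 58² = 3364 ≡ 9, 34^8 ≡ 9² = 81 ≡ 20, 34^16 ≡ 20² = 400 ≡ 34. Since 17 = 16 + 1, 34^17 ≡ 34·34: 34·34 = 1156 ≡ 58. So 34^17 ≡ 58 (mod 61).
Hence φ⁻¹(34) = 58.

58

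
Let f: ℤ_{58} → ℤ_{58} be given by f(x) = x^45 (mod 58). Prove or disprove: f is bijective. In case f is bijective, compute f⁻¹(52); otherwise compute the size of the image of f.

54

Computing x^45 mod 58 for each x (by repeated squaring, reducing mod 58 at every step), the values f(0), f(1), …, f(57) are: 0, 1, 50, 31, 6, 9, 42, 53, 10, 33, 44, 3, 12, 51, 40, 47, 36, 17, 26, 43, 54, 19, 34, 45, 20, 23, 56, 37, 28, 29, 30, 21, 2, 35, 38, 13, 24, 39, 4, 15, 32, 41, 22, 11, 18, 7, 46, 55, 14, 25, 48, 5, 16, 49, 52, 27, 8, 57.
Every element of ℤ_{58} appears exactly once in this list, so f is a bijection, and in particular bijective.
Since f is bijective, we read off the preimage of 52 from the same table: f(54) = 52, so f⁻¹(52) = 54.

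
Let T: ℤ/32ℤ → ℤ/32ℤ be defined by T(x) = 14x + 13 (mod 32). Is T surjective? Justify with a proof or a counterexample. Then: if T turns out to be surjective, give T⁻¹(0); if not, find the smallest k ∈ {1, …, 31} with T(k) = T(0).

16

Since gcd(14, 32) = 2, we have 14x ≡ 0 (mod 2) for all x, so T(x) ≡ 1 (mod 2).
But 0 ≢ 1 (mod 2), so 0 ∈ ℤ/32ℤ has no preimage. So T is not surjective.
Since T is not surjective, we find the least positive k with T(k) = T(0): this means 14k ≡ 0 (mod 32), i.e. 32 ∣ 14k. Since gcd(14, 32) = 2, dividing through by 2 this holds exactly when 16 ∣ 7k, and as gcd(7, 16) = 1, exactly when 16 ∣ k.
The smallest positive such k is 16.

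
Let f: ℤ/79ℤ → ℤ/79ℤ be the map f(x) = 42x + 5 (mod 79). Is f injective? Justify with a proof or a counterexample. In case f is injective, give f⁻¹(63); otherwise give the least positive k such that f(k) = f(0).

39

Recall that f is injective when f(u) = f(v) forces u = v.
Suppose f(u) = f(v) in ℤ/79ℤ. Then 42u + 5 ≡ 42v + 5 (mod 79), therefore 42(u − v) ≡ 0 (mod 79).
Since gcd(42, 79) = 1, 42 is invertible modulo 79, so u − v ≡ 0 (mod 79), i.e. u = v.
Therefore f is injective.
We now compute 42⁻¹ mod 79 explicitly. Euclid's algorithm: 79 = 1·42 + 37, 42 = 1·37 + 5, 37 = 7·5 + 2, 5 = 2·2 + 1; back-substituting gives 1 = 32·42 − 17·79, so 42⁻¹ ≡ 32 (mod 79).
Since f is injective, we compute f⁻¹(63): solve 42x + 5 ≡ 63 (mod 79), i.e. 42x ≡ 58 (mod 79).
Multiplying by 42⁻¹ = 32 gives x ≡ 32·58 = 1856 = 23·79 + 39 ≡ 39 (mod 79).
Check: f(39) = 42·39 + 5 = 1643 = 20·79 + 63 ≡ 63 (mod 79).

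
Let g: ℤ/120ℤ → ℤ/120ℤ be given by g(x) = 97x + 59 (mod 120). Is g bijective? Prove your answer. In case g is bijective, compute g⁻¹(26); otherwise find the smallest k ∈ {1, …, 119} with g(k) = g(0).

Suppose g(a) = g(b) in ℤ/120ℤ. Then 97a + 59 ≡ 97b + 59 (mod 120), hence 97(a − b) ≡ 0 (mod 120).
Since gcd(97, 120) = 1, 97 is invertible modulo 120, thus a − b ≡ 0 (mod 120), i.e. a = b.
We now compute 97⁻¹ mod 120 explicitly. Euclid's algorithm: 120 = 1·97 + 23, 97 = 4·23 + 5, 23 = 4·5 + 3, 5 = 1·3 + 2, 3 = 1·2 + 1; back-substituting gives 1 = 73·97 − 59·120, so 97⁻¹ ≡ 73 (mod 120).
For any y ∈ ℤ/120ℤ, x = 73(y − 59) mod 120 satisfies g(x) = 97·73(y − 59) + 59 ≡ y (since 97·73 ≡ 1 mod 120). So every y has a preimage.
Hence g is bijective.
Since g is bijective, we find g⁻¹(26): we need 97x ≡ 26 − 59 ≡ 87 (mod 120). Using 97⁻¹ = 73: x ≡ 73·87 = 6351 = 52·120 + 111, so x = 111.
Check: g(111) = 97·111 + 59 = 10826 = 90·120 + 26 ≡ 26 (mod 120).

111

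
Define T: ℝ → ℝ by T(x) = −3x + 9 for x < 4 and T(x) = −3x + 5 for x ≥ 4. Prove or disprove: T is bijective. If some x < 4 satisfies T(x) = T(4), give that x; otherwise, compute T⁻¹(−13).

Both pieces are strictly decreasing (slopes −3 and −3), so each is injective on its own interval.
The left piece maps (−∞, 4) onto (−3, ∞); the right piece maps [4, ∞) onto (−∞, −7].
The images leave a gap (−3 has no preimage), so T is not surjective, hence not bijective.
Because the two images are disjoint, no x < 4 has T(x) = T(4), so we compute T⁻¹(−13): −13 lies in (−∞, −7], so solve −3x + 5 = −13: x = (−13 − 5)/(−3) = 6.

6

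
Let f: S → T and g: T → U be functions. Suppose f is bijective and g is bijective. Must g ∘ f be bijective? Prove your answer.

bijective

Injectivity: if g(f(a)) = g(f(b)) then f(a) = f(b) (g injective) so a = b (f injective).
Surjectivity: for c ∈ U pick b with g(b) = c, then a with f(a) = b; then (g ∘ f)(a) = c.
Therefore g ∘ f is bijective.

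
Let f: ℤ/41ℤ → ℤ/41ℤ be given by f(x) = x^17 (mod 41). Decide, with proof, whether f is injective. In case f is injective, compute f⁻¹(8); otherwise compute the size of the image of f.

21

Since 41 is prime, the nonzero elements of ℤ/41ℤ form a cyclic group of order 40.
As gcd(17, 40) = 1, raising to the 17th power is a bijection on this group: if x_1^17 ≡ x_2^17 then (x_1x_2^{−1})^17 = 1, and the only element of order dividing gcd(17, 40) = 1 is 1, so x_1 = x_2.
With f(0) = 0 this makes f injective on all of ℤ/41ℤ, hence bijective (finite equal-size domain and codomain). In particular f is injective.
Since f is injective, we find the preimage of 8. The inverse of x ↦ x^17 on (ℤ/41ℤ)^× is x ↦ x^33, because 17·33 = 561 = 14·40 + 1 ≡ 1 (mod 40) and x^{40} = 1 for x ≠ 0 (Fermat). So f⁻¹(8) = 8^33 mod 41.
Repeated squaring mod 41: 8^1 ≡ 8, 8^2 ≡ 8² = 64 ≡ 23, 8^4 ≡ 23² = 529 ≡ 37, 8^8 ≡ 37² = 1369 ≡ 16, 8^16 ≡ 16² = 256 ≡ 10, 8^32 ≡ 10² = 100 ≡ 18. Since 33 = 32 + 1, 8^33 ≡ 18·8: 18·8 = 144 ≡ 21. So 8^33 ≡ 21 (mod 41).
Hence f⁻¹(8) = 21.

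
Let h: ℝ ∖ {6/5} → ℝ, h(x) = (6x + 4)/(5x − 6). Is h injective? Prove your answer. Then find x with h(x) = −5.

Suppose h(u) = h(v). Cross-multiplying: (6u + 4)(5v − 6) = (6v + 4)(5u − 6).
Expanding both sides and cancelling the symmetric terms leaves −56·(u − v) = 0. Since −56 ≠ 0, u = v. Hence h is injective.
Solving h(x) = −5: cross-multiplying gives 6x + 4 = −5(5x − 6), which rearranges to 31x = 26, so x = 26/31.

26/31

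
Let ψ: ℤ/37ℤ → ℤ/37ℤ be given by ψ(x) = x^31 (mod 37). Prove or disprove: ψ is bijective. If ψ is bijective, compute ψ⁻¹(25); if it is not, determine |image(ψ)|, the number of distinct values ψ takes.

Since 37 is prime, the nonzero elements of ℤ/37ℤ form a cyclic group of order 36.
As gcd(31, 36) = 1, raising to the 31st power is a bijection on this group: if u^31 ≡ v^31 then (uv^{−1})^31 = 1, and the only element of order dividing gcd(31, 36) = 1 is 1, so u = v.
With ψ(0) = 0 this makes ψ injective on all of ℤ/37ℤ, hence bijective (finite equal-size domain and codomain). In particular ψ is bijective.
Since ψ is bijective, we find the preimage of 25. The inverse of x ↦ x^31 on (ℤ/37ℤ)^× is x ↦ x^7, because 31·7 = 217 = 6·36 + 1 ≡ 1 (mod 36) and x^{36} = 1 for x ≠ 0 (Fermat). So ψ⁻¹(25) = 25^7 mod 37.
Repeated squaring mod 37: 25^1 ≡ 25, 25^2 ≡ 25² = 625 ≡ 33, 25^4 ≡ 33² = 1089 ≡ 16. Since 7 = 4 + 2 + 1, 25^7 ≡ 16·33·25: 16·33 = 528 ≡ 10, then 10·25 = 250 ≡ 28. So 25^7 ≡ 28 (mod 37).
Hence ψ⁻¹(25) = 28.

28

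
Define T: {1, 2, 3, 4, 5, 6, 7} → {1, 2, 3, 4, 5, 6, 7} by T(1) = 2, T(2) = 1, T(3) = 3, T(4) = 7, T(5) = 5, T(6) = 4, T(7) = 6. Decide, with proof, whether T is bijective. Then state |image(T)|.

7

The values 2, 1, 3, 7, 5, 4, 6 are a permutation of {1, 2, 3, 4, 5, 6, 7}: each element appears exactly once.
So T is injective and surjective, hence bijective.
The image of T is {1, 2, 3, 4, 5, 6, 7}, which has 7 elements.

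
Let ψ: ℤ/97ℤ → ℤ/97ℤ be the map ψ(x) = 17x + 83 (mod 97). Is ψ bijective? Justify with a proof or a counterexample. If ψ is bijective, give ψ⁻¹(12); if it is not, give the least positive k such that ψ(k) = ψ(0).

70

Suppose ψ(x_1) = ψ(x_2) in ℤ/97ℤ. Then 17x_1 + 83 ≡ 17x_2 + 83 (mod 97), so 17(x_1 − x_2) ≡ 0 (mod 97).
Since gcd(17, 97) = 1, 17 is invertible modulo 97, so x_1 − x_2 ≡ 0 (mod 97), i.e. x_1 = x_2.
We now compute 17⁻¹ mod 97 explicitly. Euclid's algorithm: 97 = 5·17 + 12, 17 = 1·12 + 5, 12 = 2·5 + 2, 5 = 2·2 + 1; back-substituting gives 1 = 40·17 − 7·97, so 17⁻¹ ≡ 40 (mod 97).
For any y ∈ ℤ/97ℤ, x = 40(y − 83) mod 97 satisfies ψ(x) = 17·40(y − 83) + 83 ≡ y (since 17·40 ≡ 1 mod 97). So every y has a preimage.
So ψ is bijective.
Since ψ is bijective, we compute ψ⁻¹(12): solve 17x + 83 ≡ 12 (mod 97), i.e. 17x ≡ 26 (mod 97).
Multiplying by 17⁻¹ = 40 gives x ≡ 40·26 = 1040 = 10·97 + 70 ≡ 70 (mod 97).
Check: ψ(70) = 17·70 + 83 = 1273 = 13·97 + 12 ≡ 12 (mod 97).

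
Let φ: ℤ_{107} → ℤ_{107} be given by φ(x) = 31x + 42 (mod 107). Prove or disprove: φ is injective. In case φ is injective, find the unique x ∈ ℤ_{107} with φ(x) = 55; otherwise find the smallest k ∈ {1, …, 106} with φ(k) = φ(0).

Recall that injectivity means: for all s, t in the domain, φ(s) = φ(t) implies s = t.
Suppose φ(s) = φ(t) in ℤ_{107}. Then 31s + 42 ≡ 31t + 42 (mod 107), thus 31(s − t) ≡ 0 (mod 107).
Since gcd(31, 107) = 1, 31 is invertible modulo 107, thus s − t ≡ 0 (mod 107), i.e. s = t.
So φ is injective.
We now compute 31⁻¹ mod 107 explicitly. Euclid's algorithm: 107 = 3·31 + 14, 31 = 2·14 + 3, 14 = 4·3 + 2, 3 = 1·2 + 1; back-substituting gives 1 = 38·31 − 11·107, so 31⁻¹ ≡ 38 (mod 107).
Since φ is injective, we find φ⁻¹(55): we need 31x ≡ 55 − 42 ≡ 13 (mod 107). Using 31⁻¹ = 38: x ≡ 38·13 = 494 = 4·107 + 66, so x = 66.
Check: φ(66) = 31·66 + 42 = 2088 = 19·107 + 55 ≡ 55 (mod 107).

66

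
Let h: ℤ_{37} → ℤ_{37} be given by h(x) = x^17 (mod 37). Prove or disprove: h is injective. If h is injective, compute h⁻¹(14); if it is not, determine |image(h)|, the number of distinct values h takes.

Since 37 is prime, the nonzero elements of ℤ_{37} form a cyclic group of order 36.
As gcd(17, 36) = 1, raising to the 17th power is a bijection on this group: if u^17 ≡ v^17 then (uv^{−1})^17 = 1, and the only element of order dividing gcd(17, 36) = 1 is 1, so u = v.
With h(0) = 0 this makes h injective on all of ℤ_{37}, hence bijective (finite equal-size domain and codomain). In particular h is injective.
Since h is injective, we find the preimage of 14. The inverse of x ↦ x^17 on (ℤ_{37})^× is x ↦ x^17, because 17·17 = 289 = 8·36 + 1 ≡ 1 (mod 36) and x^{36} = 1 for x ≠ 0 (Fermat). So h⁻¹(14) = 14^17 mod 37.
Repeated squaring mod 37: 14^1 ≡ 14, 14^2 ≡ 14² = 196 ≡ 11, 14^4 ≡ 11² = 121 ≡ 10, 14^8 ≡ 10² = 100 ≡ 26, 14^16 ≡ 26² = 676 ≡ 10. Since 17 = 16 + 1, 14^17 ≡ 10·14: 10·14 = 140 ≡ 29. So 14^17 ≡ 29 (mod 37).
Hence h⁻¹(14) = 29.

29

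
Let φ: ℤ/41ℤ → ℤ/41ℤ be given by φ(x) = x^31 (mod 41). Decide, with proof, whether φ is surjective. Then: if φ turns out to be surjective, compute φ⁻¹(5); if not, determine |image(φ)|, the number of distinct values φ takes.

36

Since 41 is prime, the nonzero elements of ℤ/41ℤ form a cyclic group of order 40.
As gcd(31, 40) = 1, raising to the 31st power is a bijection on this group: if s^31 ≡ t^31 then (st^{−1})^31 = 1, and the only element of order dividing gcd(31, 40) = 1 is 1, so s = t.
With φ(0) = 0 this makes φ injective on all of ℤ/41ℤ, hence bijective (finite equal-size domain and codomain). In particular φ is surjective.
Since φ is surjective, we find the preimage of 5. The inverse of x ↦ x^31 on (ℤ/41ℤ)^× is x ↦ x^31, because 31·31 = 961 = 24·40 + 1 ≡ 1 (mod 40) and x^{40} = 1 for x ≠ 0 (Fermat). So φ⁻¹(5) = 5^31 mod 41.
Repeated squaring mod 41: 5^1 ≡ 5, 5^2 ≡ 5² = 25, 5^4 ≡ 25² = 625 ≡ 10, 5^8 ≡ 10² = 100 ≡ 18, 5^16 ≡ 18² = 324 ≡ 37. Since 31 = 16 + 8 + 4 + 2 + 1, 5^31 ≡ 37·18·10·25·5: 37·18 = 666 ≡ 10, then 10·10 = 100 ≡ 18, then 18·25 = 450 ≡ 40, then 40·5 = 200 ≡ 36. So 5^31 ≡ 36 (mod 41).
Hence φ⁻¹(5) = 36.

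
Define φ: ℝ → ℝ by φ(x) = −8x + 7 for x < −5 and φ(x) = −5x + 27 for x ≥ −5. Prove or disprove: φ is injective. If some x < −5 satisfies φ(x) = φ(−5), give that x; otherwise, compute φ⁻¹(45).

Both pieces are strictly decreasing (slopes −8 and −5), so each is injective on its own interval.
The left piece maps (−∞, −5) onto (47, ∞); the right piece maps [−5, ∞) onto (−∞, 52].
These images overlap. In particular φ(−5) = 52 (right piece), and solving −8x + 7 = 52 on the left piece gives x = −45/8 < −5.
So φ(−45/8) = φ(−5) with −45/8 ≠ −5, and φ is not injective. This x = −45/8 is the requested value below −5.

-45/8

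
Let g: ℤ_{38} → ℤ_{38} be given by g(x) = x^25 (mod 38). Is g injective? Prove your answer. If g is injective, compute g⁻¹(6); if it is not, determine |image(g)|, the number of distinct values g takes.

Computing x^25 mod 38 for each x (by repeated squaring, reducing mod 38 at every step), the values g(0), g(1), …, g(37) are: 0, 1, 14, 21, 6, 35, 28, 7, 8, 23, 34, 11, 12, 29, 22, 13, 36, 5, 18, 19, 20, 33, 2, 25, 16, 9, 26, 27, 4, 15, 30, 31, 10, 3, 32, 17, 24, 37.
Every element of ℤ_{38} appears exactly once in this list, so g is a bijection, and in particular injective.
Since g is injective, we read off the preimage of 6 from the same table: g(4) = 6, so g⁻¹(6) = 4.

4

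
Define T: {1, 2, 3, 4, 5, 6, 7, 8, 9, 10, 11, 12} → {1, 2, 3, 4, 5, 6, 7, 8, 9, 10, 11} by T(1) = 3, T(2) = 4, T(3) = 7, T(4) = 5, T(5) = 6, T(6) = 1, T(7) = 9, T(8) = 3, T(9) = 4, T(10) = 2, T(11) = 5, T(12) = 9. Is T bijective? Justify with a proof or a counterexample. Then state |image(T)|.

8

T(1) = 3 = T(8) with 1 ≠ 8, so T is not injective, hence not bijective.
The image of T is {1, 2, 3, 4, 5, 6, 7, 9}, which has 8 elements.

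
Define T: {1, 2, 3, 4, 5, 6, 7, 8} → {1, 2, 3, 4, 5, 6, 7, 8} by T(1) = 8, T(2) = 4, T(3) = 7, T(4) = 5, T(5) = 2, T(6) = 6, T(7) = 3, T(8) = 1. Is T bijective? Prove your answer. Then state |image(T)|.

The values 8, 4, 7, 5, 2, 6, 3, 1 are a permutation of {1, 2, 3, 4, 5, 6, 7, 8}: each element appears exactly once.
So T is injective and surjective, hence bijective.
The image of T is {1, 2, 3, 4, 5, 6, 7, 8}, which has 8 elements.

8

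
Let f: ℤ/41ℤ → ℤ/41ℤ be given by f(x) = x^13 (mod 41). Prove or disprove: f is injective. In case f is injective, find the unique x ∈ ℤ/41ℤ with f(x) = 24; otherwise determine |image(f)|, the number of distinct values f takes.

Since 41 is prime, the nonzero elements of ℤ/41ℤ form a cyclic group of order 40.
As gcd(13, 40) = 1, raising to the 13th power is a bijection on this group: if x_1^13 ≡ x_2^13 then (x_1x_2^{−1})^13 = 1, and the only element of order dividing gcd(13, 40) = 1 is 1, so x_1 = x_2.
With f(0) = 0 this makes f injective on all of ℤ/41ℤ, hence bijective (finite equal-size domain and codomain). In particular f is injective.
Since f is injective, we find the preimage of 24. The inverse of x ↦ x^13 on (ℤ/41ℤ)^× is x ↦ x^37, because 13·37 = 481 = 12·40 + 1 ≡ 1 (mod 40) and x^{40} = 1 for x ≠ 0 (Fermat). So f⁻¹(24) = 24^37 mod 41.
Repeated squaring mod 41: 24^1 ≡ 24, 24^2 ≡ 24² = 576 ≡ 2, 24^4 ≡ 2² = 4, 24^8 ≡ 4² = 16, 24^16 ≡ 16² = 256 ≡ 10, 24^32 ≡ 10² = 100 ≡ 18. Since 37 = 32 + 4 + 1, 24^37 ≡ 18·4·24: 18·4 = 72 ≡ 31, then 31·24 = 744 ≡ 6. So 24^37 ≡ 6 (mod 41).
Hence f⁻¹(24) = 6.

6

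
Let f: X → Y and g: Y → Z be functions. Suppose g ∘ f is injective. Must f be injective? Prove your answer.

injective

Suppose f(s) = f(t). Applying g: (g ∘ f)(s) = (g ∘ f)(t). Since g ∘ f is injective, s = t. Hence f is injective.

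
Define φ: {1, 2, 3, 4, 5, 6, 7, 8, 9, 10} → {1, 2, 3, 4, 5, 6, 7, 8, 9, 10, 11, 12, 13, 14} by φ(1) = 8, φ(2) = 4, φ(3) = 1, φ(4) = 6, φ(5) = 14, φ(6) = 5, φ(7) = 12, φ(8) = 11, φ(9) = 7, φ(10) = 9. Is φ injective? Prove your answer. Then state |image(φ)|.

The values φ(1), …, φ(10) are 8, 4, 1, 6, 14, 5, 12, 11, 7, 9 — all distinct.
So φ(x_1) = φ(x_2) only when x_1 = x_2, and φ is injective.
The image of φ is {1, 4, 5, 6, 7, 8, 9, 11, 12, 14}, which has 10 elements.

10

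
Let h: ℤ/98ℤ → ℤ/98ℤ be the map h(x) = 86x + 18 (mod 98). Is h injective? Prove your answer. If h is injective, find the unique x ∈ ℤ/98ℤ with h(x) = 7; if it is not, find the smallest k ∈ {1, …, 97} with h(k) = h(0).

We have gcd(86, 98) = 2 > 1. Taking s = 0 and t = 49: h(0) = 18 and h(49) = 86·49 + 18 = 4232 ≡ 18 (mod 98).
So h(0) = h(49) while 0 ≠ 49, therefore h is not injective.
Since h is not injective, we find the least positive k with h(k) = h(0): this means 86k ≡ 0 (mod 98), i.e. 98 ∣ 86k. Since gcd(86, 98) = 2, dividing through by 2 this holds exactly when 49 ∣ 43k, and as gcd(43, 49) = 1, exactly when 49 ∣ k.
The smallest positive such k is 49.

49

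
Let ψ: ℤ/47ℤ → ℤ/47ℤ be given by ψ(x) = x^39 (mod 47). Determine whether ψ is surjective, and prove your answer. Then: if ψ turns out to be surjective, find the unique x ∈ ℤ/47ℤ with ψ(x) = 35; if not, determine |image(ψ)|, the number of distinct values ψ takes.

41

Since 47 is prime, the nonzero elements of ℤ/47ℤ form a cyclic group of order 46.
As gcd(39, 46) = 1, raising to the 39th power is a bijection on this group: if u^39 ≡ v^39 then (uv^{−1})^39 = 1, and the only element of order dividing gcd(39, 46) = 1 is 1, so u = v.
With ψ(0) = 0 this makes ψ injective on all of ℤ/47ℤ, hence bijective (finite equal-size domain and codomain). In particular ψ is surjective.
Since ψ is surjective, we find the preimage of 35. The inverse of x ↦ x^39 on (ℤ/47ℤ)^× is x ↦ x^13, because 39·13 = 507 = 11·46 + 1 ≡ 1 (mod 46) and x^{46} = 1 for x ≠ 0 (Fermat). So ψ⁻¹(35) = 35^13 mod 47.
Repeated squaring mod 47: 35^1 ≡ 35, 35^2 ≡ 35² = 1225 ≡ 3, 35^4 ≡ 3² = 9, 35^8 ≡ 9² = 81 ≡ 34. Since 13 = 8 + 4 + 1, 35^13 ≡ 34·9·35: 34·9 = 306 ≡ 24, then 24·35 = 840 ≡ 41. So 35^13 ≡ 41 (mod 47).
Hence ψ⁻¹(35) = 41.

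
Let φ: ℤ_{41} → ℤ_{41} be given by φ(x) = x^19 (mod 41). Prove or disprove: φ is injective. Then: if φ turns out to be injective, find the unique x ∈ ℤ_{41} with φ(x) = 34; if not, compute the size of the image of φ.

6

Since 41 is prime, the nonzero elements of ℤ_{41} form a cyclic group of order 40.
As gcd(19, 40) = 1, raising to the 19th power is a bijection on this group: if a^19 ≡ b^19 then (ab^{−1})^19 = 1, and the only element of order dividing gcd(19, 40) = 1 is 1, so a = b.
With φ(0) = 0 this makes φ injective on all of ℤ_{41}, hence bijective (finite equal-size domain and codomain). In particular φ is injective.
Since φ is injective, we find the preimage of 34. The inverse of x ↦ x^19 on (ℤ_{41})^× is x ↦ x^19, because 19·19 = 361 = 9·40 + 1 ≡ 1 (mod 40) and x^{40} = 1 for x ≠ 0 (Fermat). So φ⁻¹(34) = 34^19 mod 41.
Repeated squaring mod 41: 34^1 ≡ 34, 34^2 ≡ 34² = 1156 ≡ 8, 34^4 ≡ 8² = 64 ≡ 23, 34^8 ≡ 23² = 529 ≡ 37, 34^16 ≡ 37² = 1369 ≡ 16. Since 19 = 16 + 2 + 1, 34^19 ≡ 16·8·34: 16·8 = 128 ≡ 5, then 5·34 = 170 ≡ 6. So 34^19 ≡ 6 (mod 41).
Hence φ⁻¹(34) = 6.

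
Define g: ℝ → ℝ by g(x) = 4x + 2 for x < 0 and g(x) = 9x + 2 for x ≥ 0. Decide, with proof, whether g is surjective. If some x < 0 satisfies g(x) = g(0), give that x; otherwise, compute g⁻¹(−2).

Both pieces are strictly increasing (slopes 4 and 9), so each is injective on its own interval.
The left piece maps (−∞, 0) onto (−∞, 2); the right piece maps [0, ∞) onto [2, ∞).
These images together cover ℝ, so g is surjective.
Because the two images are disjoint, no x < 0 has g(x) = g(0), so we compute g⁻¹(−2): −2 lies in (−∞, 2), so solve 4x + 2 = −2: x = (−2 − 2)/4 = −1.

-1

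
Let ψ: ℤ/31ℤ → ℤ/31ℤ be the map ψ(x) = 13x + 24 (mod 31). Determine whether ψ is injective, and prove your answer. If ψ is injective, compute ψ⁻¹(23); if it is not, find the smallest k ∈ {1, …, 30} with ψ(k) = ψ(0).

19

Recall: injectivity means: for all x_1, x_2 in the domain, ψ(x_1) = ψ(x_2) implies x_1 = x_2.
If ψ(x_1) = ψ(x_2), then 13x_1 ≡ 13x_2 (mod 31). Because gcd(13, 31) = 1, we may cancel 13 to get x_1 ≡ x_2 (mod 31).
Therefore ψ is injective.
We now compute 13⁻¹ mod 31 explicitly. Euclid's algorithm: 31 = 2·13 + 5, 13 = 2·5 + 3, 5 = 1·3 + 2, 3 = 1·2 + 1; back-substituting gives 1 = 12·13 − 5·31, so 13⁻¹ ≡ 12 (mod 31).
Since ψ is injective, we compute ψ⁻¹(23): solve 13x + 24 ≡ 23 (mod 31), i.e. 13x ≡ 30 (mod 31).
Multiplying by 13⁻¹ = 12 gives x ≡ 12·30 = 360 = 11·31 + 19 ≡ 19 (mod 31).
Check: ψ(19) = 13·19 + 24 = 271 = 8·31 + 23 ≡ 23 (mod 31).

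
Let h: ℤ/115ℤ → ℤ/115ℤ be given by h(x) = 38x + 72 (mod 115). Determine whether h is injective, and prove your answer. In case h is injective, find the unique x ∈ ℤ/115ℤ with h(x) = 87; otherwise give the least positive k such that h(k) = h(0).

70

Suppose h(a) = h(b) in ℤ/115ℤ. Then 38a + 72 ≡ 38b + 72 (mod 115), so 38(a − b) ≡ 0 (mod 115).
Since gcd(38, 115) = 1, 38 is invertible modulo 115, thus a − b ≡ 0 (mod 115), i.e. a = b.
So h is injective.
We now compute 38⁻¹ mod 115 explicitly. Euclid's algorithm: 115 = 3·38 + 1; back-substituting gives 1 = 112·38 − 37·115, so 38⁻¹ ≡ 112 (mod 115).
Since h is injective, we compute h⁻¹(87): solve 38x + 72 ≡ 87 (mod 115), i.e. 38x ≡ 15 (mod 115).
Multiplying by 38⁻¹ = 112 gives x ≡ 112·15 = 1680 = 14·115 + 70 ≡ 70 (mod 115).
Check: h(70) = 38·70 + 72 = 2732 = 23·115 + 87 ≡ 87 (mod 115).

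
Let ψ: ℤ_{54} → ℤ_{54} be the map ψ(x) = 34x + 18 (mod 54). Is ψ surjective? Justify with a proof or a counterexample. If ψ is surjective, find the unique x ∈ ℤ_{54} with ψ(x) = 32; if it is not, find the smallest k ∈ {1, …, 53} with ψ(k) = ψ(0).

Since gcd(34, 54) = 2, we have 34x ≡ 0 (mod 2) for all x, so ψ(x) ≡ 0 (mod 2).
But 1 ≢ 0 (mod 2), so 1 ∈ ℤ_{54} has no preimage. Therefore ψ is not surjective.
Since ψ is not surjective, we find the least positive k with ψ(k) = ψ(0): this means 34k ≡ 0 (mod 54), i.e. 54 ∣ 34k. Since gcd(34, 54) = 2, dividing through by 2 this holds exactly when 27 ∣ 17k, and as gcd(17, 27) = 1, exactly when 27 ∣ k.
The smallest positive such k is 27.

27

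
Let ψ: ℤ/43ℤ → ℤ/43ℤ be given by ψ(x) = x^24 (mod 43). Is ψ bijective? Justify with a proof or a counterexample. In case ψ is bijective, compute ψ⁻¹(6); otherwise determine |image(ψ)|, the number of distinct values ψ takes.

ψ(1) = 1^24 = 1.
ψ(6): Repeated squaring mod 43: 6^1 ≡ 6, 6^2 ≡ 6² = 36, 6^4 ≡ 36² = 1296 ≡ 6, 6^8 ≡ 6² = 36, 6^16 ≡ 36² = 1296 ≡ 6. Since 24 = 16 + 8, 6^24 ≡ 6·36: 6·36 = 216 ≡ 1. So 6^24 ≡ 1 (mod 43).
So ψ(1) = ψ(6) = 1 while 1 ≠ 6, hence ψ is not injective, hence not bijective.
Since ψ is not bijective, we determine |image(ψ)|. Computing x^24 mod 43 for each x (by repeated squaring, reducing mod 43 at every step), the values ψ(0), ψ(1), …, ψ(42) are: 0, 1, 35, 16, 21, 4, 1, 1, 4, 41, 11, 41, 35, 4, 35, 21, 11, 11, 16, 21, 41, 16, 16, 41, 21, 16, 11, 11, 21, 35, 4, 35, 41, 11, 41, 4, 1, 1, 4, 21, 16, 35, 1.
The distinct values are {0, 1, 4, 11, 16, 21, 35, 41}; there are 8 of them.

8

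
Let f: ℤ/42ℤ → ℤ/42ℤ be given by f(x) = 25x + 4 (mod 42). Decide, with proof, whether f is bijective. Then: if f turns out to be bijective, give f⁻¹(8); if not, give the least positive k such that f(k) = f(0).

Suppose f(a) = f(b) in ℤ/42ℤ. Then 25a + 4 ≡ 25b + 4 (mod 42), so 25(a − b) ≡ 0 (mod 42).
Since gcd(25, 42) = 1, 25 is invertible modulo 42, therefore a − b ≡ 0 (mod 42), i.e. a = b.
We now compute 25⁻¹ mod 42 explicitly. Euclid's algorithm: 42 = 1·25 + 17, 25 = 1·17 + 8, 17 = 2·8 + 1; back-substituting gives 1 = 37·25 − 22·42, so 25⁻¹ ≡ 37 (mod 42).
Then y ↦ 37(y − 4) is a two-sided inverse to f, so every y ∈ ℤ/42ℤ has a preimage.
So f is bijective.
Since f is bijective, we find f⁻¹(8): we need 25x ≡ 8 − 4 ≡ 4 (mod 42). Using 25⁻¹ = 37: x ≡ 37·4 = 148 = 3·42 + 22, so x = 22.
Check: f(22) = 25·22 + 4 = 554 = 13·42 + 8 ≡ 8 (mod 42).

22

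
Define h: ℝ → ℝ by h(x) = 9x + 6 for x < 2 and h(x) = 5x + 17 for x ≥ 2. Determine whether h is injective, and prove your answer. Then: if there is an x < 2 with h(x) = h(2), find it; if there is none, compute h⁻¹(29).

12/5

Both pieces are strictly increasing (slopes 9 and 5), so each is injective on its own interval.
The left piece maps (−∞, 2) onto (−∞, 24); the right piece maps [2, ∞) onto [27, ∞).
These images are disjoint, so no value is attained by both pieces. So h is injective.
Because the two images are disjoint, no x < 2 has h(x) = h(2), so we compute h⁻¹(29): 29 lies in [27, ∞), so solve 5x + 17 = 29: x = (29 − 17)/5 = 12/5.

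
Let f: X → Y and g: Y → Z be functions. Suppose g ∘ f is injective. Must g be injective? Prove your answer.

not injective

No. Take X = {0, 1, 2}, Y = {0, 1, 2, 3, 4}, Z = {0, 1, 2, 3, 4}, f(a) = a for each a ∈ X, and g(b) = 3 if b ∈ {3, 4} else g(b) = b.
Then g ∘ f = f is injective (X ⊂ Y and f is the inclusion), but g(3) = g(4) = 3 with 3 ≠ 4, so g is not injective.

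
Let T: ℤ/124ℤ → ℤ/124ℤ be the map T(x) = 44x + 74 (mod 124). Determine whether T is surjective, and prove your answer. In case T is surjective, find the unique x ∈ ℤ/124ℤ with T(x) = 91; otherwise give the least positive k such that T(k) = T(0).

Since gcd(44, 124) = 4, we have 44x ≡ 0 (mod 4) for all x, so T(x) ≡ 2 (mod 4).
But 0 ≢ 2 (mod 4), so 0 ∈ ℤ/124ℤ has no preimage. Hence T is not surjective.
Since T is not surjective, we find the least positive k with T(k) = T(0): this means 44k ≡ 0 (mod 124), i.e. 124 ∣ 44k. Since gcd(44, 124) = 4, dividing through by 4 this holds exactly when 31 ∣ 11k, and as gcd(11, 31) = 1, exactly when 31 ∣ k.
The smallest positive such k is 31.

31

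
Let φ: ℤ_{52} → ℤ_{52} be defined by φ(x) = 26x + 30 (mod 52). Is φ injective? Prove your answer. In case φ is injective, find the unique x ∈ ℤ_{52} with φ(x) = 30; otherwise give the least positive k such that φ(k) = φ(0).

2

Recall: φ is injective if φ(u) = φ(v) implies u = v.
We have gcd(26, 52) = 26 > 1. Taking u = 0 and v = 2: φ(0) = 30 and φ(2) = 26·2 + 30 = 82 ≡ 30 (mod 52).
So φ(0) = φ(2) while 0 ≠ 2, hence φ is not injective.
Since φ is not injective, we find the least positive k with φ(k) = φ(0): this means 26k ≡ 0 (mod 52), i.e. 52 ∣ 26k. Since gcd(26, 52) = 26, dividing through by 26 this holds exactly when 2 ∣ k.
The smallest positive such k is 2.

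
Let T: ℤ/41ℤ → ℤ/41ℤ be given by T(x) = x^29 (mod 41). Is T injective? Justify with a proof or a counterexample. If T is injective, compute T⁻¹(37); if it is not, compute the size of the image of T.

Since 41 is prime, the nonzero elements of ℤ/41ℤ form a cyclic group of order 40.
As gcd(29, 40) = 1, raising to the 29th power is a bijection on this group: if s^29 ≡ t^29 then (st^{−1})^29 = 1, and the only element of order dividing gcd(29, 40) = 1 is 1, so s = t.
With T(0) = 0 this makes T injective on all of ℤ/41ℤ, hence bijective (finite equal-size domain and codomain). In particular T is injective.
Since T is injective, we find the preimage of 37. The inverse of x ↦ x^29 on (ℤ/41ℤ)^× is x ↦ x^29, because 29·29 = 841 = 21·40 + 1 ≡ 1 (mod 40) and x^{40} = 1 for x ≠ 0 (Fermat). So T⁻¹(37) = 37^29 mod 41.
Repeated squaring mod 41: 37^1 ≡ 37, 37^2 ≡ 37² = 1369 ≡ 16, 37^4 ≡ 16² = 256 ≡ 10, 37^8 ≡ 10² = 100 ≡ 18, 37^16 ≡ 18² = 324 ≡ 37. Since 29 = 16 + 8 + 4 + 1, 37^29 ≡ 37·18·10·37: 37·18 = 666 ≡ 10, then 10·10 = 100 ≡ 18, then 18·37 = 666 ≡ 10. So 37^29 ≡ 10 (mod 41).
Hence T⁻¹(37) = 10.

10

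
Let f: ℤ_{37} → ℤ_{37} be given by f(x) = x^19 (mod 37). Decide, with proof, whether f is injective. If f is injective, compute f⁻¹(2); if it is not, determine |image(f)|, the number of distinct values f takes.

35

Since 37 is prime, the nonzero elements of ℤ_{37} form a cyclic group of order 36.
As gcd(19, 36) = 1, raising to the 19th power is a bijection on this group: if s^19 ≡ t^19 then (st^{−1})^19 = 1, and the only element of order dividing gcd(19, 36) = 1 is 1, so s = t.
With f(0) = 0 this makes f injective on all of ℤ_{37}, hence bijective (finite equal-size domain and codomain). In particular f is injective.
Since f is injective, we find the preimage of 2. The inverse of x ↦ x^19 on (ℤ_{37})^× is x ↦ x^19, because 19·19 = 361 = 10·36 + 1 ≡ 1 (mod 36) and x^{36} = 1 for x ≠ 0 (Fermat). So f⁻¹(2) = 2^19 mod 37.
Repeated squaring mod 37: 2^1 ≡ 2, 2^2 ≡ 2² = 4, 2^4 ≡ 4² = 16, 2^8 ≡ 16² = 256 ≡ 34, 2^16 ≡ 34² = 1156 ≡ 9. Since 19 = 16 + 2 + 1, 2^19 ≡ 9·4·2: 9·4 = 36, then 36·2 = 72 ≡ 35. So 2^19 ≡ 35 (mod 37).
Hence f⁻¹(2) = 35.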